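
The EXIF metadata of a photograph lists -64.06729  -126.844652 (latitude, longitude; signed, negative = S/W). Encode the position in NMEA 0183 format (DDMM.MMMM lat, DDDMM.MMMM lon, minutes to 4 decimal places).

Latitude is negative → S; |value| = 64.067290
Lat: minutes = (64.067290 − 64) × 60 = 4.037400
Longitude is negative → W; |value| = 126.844652
Lon: minutes = (126.844652 − 126) × 60 = 50.679120

6404.0374,S / 12650.6791,W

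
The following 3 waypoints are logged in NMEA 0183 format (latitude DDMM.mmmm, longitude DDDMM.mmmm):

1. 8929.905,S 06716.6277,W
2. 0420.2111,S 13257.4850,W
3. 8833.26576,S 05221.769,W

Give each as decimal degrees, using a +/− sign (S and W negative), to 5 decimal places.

Point 1:
  φ: split at 2 digits → 89° and 29.905′; 89 + 29.905/60 = 89.498417
  S → negative
  λ: degrees = first 3 digits = 67, minutes = 16.6277; 67 + 16.6277/60 = 67.277128
  hemisphere W, so the sign is −
Point 2:
  Latitude: degrees = first 2 digits = 4, minutes = 20.2111; 4 + 20.2111/60 = 4.336852
  S → negative
  Longitude: split at 3 digits → 132° and 57.485′; 132 + 57.485/60 = 132.958083
  W → negative
Point 3:
  Lat: split at 2 digits → 88° and 33.26576′; 88 + 33.26576/60 = 88.554429
  S → negative
  Lon: split at 3 digits → 052° and 21.769′; 52 + 21.769/60 = 52.362817
  W ⇒ negate

1. -89.49842, -67.27713
2. -4.33685, -132.95808
3. -88.55443, -52.36282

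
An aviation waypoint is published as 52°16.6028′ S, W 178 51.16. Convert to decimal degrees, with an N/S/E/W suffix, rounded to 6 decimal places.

φ: 52 + 16.6028/60 = 52.2767133
Longitude: 51.16′ = 0.852667°; total 178.8526667

52.276713° S, 178.852667° W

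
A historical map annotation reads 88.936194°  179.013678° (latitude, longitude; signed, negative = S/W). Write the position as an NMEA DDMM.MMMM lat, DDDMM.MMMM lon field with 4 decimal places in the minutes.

Lat: minutes = (88.936194 − 88) × 60 = 56.171640
Longitude: minutes = (179.013678 − 179) × 60 = 0.820680

8856.1716,N / 17900.8207,E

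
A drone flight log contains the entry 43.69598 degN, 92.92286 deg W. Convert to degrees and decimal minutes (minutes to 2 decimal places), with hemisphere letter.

43° 41.76′ N, 92° 55.37′ W

φ: fractional part 0.695980 → 41.7588 minutes
Longitude: fractional part 0.922860 → 55.3716 minutes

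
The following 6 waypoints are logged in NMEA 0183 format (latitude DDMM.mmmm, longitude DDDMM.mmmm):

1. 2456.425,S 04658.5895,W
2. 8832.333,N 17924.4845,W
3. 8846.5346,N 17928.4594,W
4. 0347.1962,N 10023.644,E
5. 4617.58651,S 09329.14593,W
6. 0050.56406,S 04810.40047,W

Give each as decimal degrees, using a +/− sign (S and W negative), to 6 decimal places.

1. -24.940417, -46.976492
2. 88.538883, -179.408075
3. 88.775577, -179.474323
4. 3.786603, 100.394067
5. -46.293109, -93.485766
6. -0.842734, -48.173341

Point 1:
  φ: degrees = first 2 digits = 24, minutes = 56.425; 24 + 56.425/60 = 24.9404167
  S ⇒ negate
  Longitude: degrees = first 3 digits = 46, minutes = 58.5895; 46 + 58.5895/60 = 46.9764917
  W → negative
Point 2:
  Latitude: degrees = first 2 digits = 88, minutes = 32.333; 88 + 32.333/60 = 88.5388833
  N → positive
  Lon: split at 3 digits → 179° and 24.4845′; 179 + 24.4845/60 = 179.4080750
  hemisphere W, so the sign is −
Point 3:
  Lat: split at 2 digits → 88° and 46.5346′; 88 + 46.5346/60 = 88.7755767
  N → positive
  Lon: split at 3 digits → 179° and 28.4594′; 179 + 28.4594/60 = 179.4743233
  W ⇒ negate
Point 4:
  Lat: split at 2 digits → 03° and 47.1962′; 3 + 47.1962/60 = 3.7866033
  N ⇒ keep positive
  Longitude: degrees = first 3 digits = 100, minutes = 23.644; 100 + 23.644/60 = 100.3940667
  E → positive
Point 5:
  Lat: split at 2 digits → 46° and 17.58651′; 46 + 17.58651/60 = 46.2931085
  S ⇒ negate
  λ: degrees = first 3 digits = 93, minutes = 29.14593; 93 + 29.14593/60 = 93.4857655
  W → negative
Point 6:
  Latitude: split at 2 digits → 00° and 50.56406′; 0 + 50.56406/60 = 0.8427343
  S → negative
  Longitude: degrees = first 3 digits = 48, minutes = 10.40047; 48 + 10.40047/60 = 48.1733412
  hemisphere W, so the sign is −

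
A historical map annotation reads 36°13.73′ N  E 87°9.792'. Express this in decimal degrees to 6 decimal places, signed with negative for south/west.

36.228833, 87.163200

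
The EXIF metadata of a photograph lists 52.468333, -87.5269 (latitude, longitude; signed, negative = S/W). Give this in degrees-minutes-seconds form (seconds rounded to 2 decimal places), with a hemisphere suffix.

52°28′6.00″ N, 87°31′36.84″ W

φ: whole degrees 52; 28.09998′ → 28′ and 5.9988″
Longitude is negative → W; |value| = 87.526900
Longitude: 0.526900 × 60 = 31.61400′ → 31′, remainder × 60 = 36.8400″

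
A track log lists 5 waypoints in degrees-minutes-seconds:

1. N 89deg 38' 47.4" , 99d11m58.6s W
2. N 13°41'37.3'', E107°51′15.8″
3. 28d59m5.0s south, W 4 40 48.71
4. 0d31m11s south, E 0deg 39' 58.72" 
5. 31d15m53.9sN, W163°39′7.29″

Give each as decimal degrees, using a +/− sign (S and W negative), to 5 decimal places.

1. 89.64650, -99.19961
2. 13.69369, 107.85439
3. -28.98472, -4.68020
4. -0.51972, 0.66631
5. 31.26497, -163.65203

Point 1:
  φ: 38′ + 47.4″ = 38.79000′; 89 + 38.79000/60 = 89.646500
  N ⇒ keep positive
  λ: 11′ + 58.6″ = 11.97667′; 99 + 11.97667/60 = 99.199611
  hemisphere W, so the sign is −
Point 2:
  Lat: 13° + 41/60 + 37.3/3600 = 13 + 0.683333 + 0.010361 = 13.693694
  N → positive
  Lon: 51′ + 15.8″ = 51.26333′; 107 + 51.26333/60 = 107.854389
  E → positive
Point 3:
  Latitude: 28° + 59/60 + 5/3600 = 28 + 0.983333 + 0.001389 = 28.984722
  S ⇒ negate
  Lon: 4° + 40/60 + 48.71/3600 = 4 + 0.666667 + 0.013531 = 4.680197
  W → negative
Point 4:
  Latitude: 0° + 31/60 + 11/3600 = 0 + 0.516667 + 0.003056 = 0.519722
  hemisphere S, so the sign is −
  Longitude: 39′ + 58.72″ = 39.97867′; 0 + 39.97867/60 = 0.666311
  E → positive
Point 5:
  Lat: 15′ + 53.9″ = 15.89833′; 31 + 15.89833/60 = 31.264972
  N → positive
  Longitude: 163 + 39/60 + 7.29/3600 = 163.652025
  W → negative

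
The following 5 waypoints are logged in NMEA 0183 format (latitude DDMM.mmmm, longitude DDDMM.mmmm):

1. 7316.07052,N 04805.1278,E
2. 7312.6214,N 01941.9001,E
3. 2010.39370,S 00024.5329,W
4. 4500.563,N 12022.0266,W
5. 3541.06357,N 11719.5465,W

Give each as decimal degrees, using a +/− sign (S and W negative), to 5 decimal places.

1. 73.26784, 48.08546
2. 73.21036, 19.69834
3. -20.17323, -0.40888
4. 45.00938, -120.36711
5. 35.68439, -117.32578

Point 1:
  Latitude: split at 2 digits → 73° and 16.07052′; 73 + 16.07052/60 = 73.267842
  N → positive
  λ: split at 3 digits → 048° and 5.1278′; 48 + 5.1278/60 = 48.085463
  E ⇒ keep positive
Point 2:
  Latitude: degrees = first 2 digits = 73, minutes = 12.6214; 73 + 12.6214/60 = 73.210357
  N ⇒ keep positive
  Longitude: split at 3 digits → 019° and 41.9001′; 19 + 41.9001/60 = 19.698335
  E ⇒ keep positive
Point 3:
  Latitude: split at 2 digits → 20° and 10.3937′; 20 + 10.3937/60 = 20.173228
  S ⇒ negate
  λ: split at 3 digits → 000° and 24.5329′; 0 + 24.5329/60 = 0.408882
  W → negative
Point 4:
  Lat: split at 2 digits → 45° and 0.563′; 45 + 0.563/60 = 45.009383
  N → positive
  λ: split at 3 digits → 120° and 22.0266′; 120 + 22.0266/60 = 120.367110
  W → negative
Point 5:
  Latitude: split at 2 digits → 35° and 41.06357′; 35 + 41.06357/60 = 35.684393
  N ⇒ keep positive
  Lon: split at 3 digits → 117° and 19.5465′; 117 + 19.5465/60 = 117.325775
  W → negative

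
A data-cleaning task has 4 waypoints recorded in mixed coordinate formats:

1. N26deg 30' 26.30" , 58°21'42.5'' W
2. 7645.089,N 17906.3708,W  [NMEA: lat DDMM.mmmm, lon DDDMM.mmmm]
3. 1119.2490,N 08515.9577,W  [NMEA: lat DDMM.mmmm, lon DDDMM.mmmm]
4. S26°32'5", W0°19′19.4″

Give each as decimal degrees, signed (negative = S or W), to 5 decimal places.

Point 1:
  φ: 30′ + 26.3″ = 30.43833′; 26 + 30.43833/60 = 26.507306
  N ⇒ keep positive
  Longitude: 21′ + 42.5″ = 21.70833′; 58 + 21.70833/60 = 58.361806
  W → negative
Point 2:
  Latitude: split at 2 digits → 76° and 45.089′; 76 + 45.089/60 = 76.751483
  N → positive
  λ: split at 3 digits → 179° and 6.3708′; 179 + 6.3708/60 = 179.106180
  hemisphere W, so the sign is −
Point 3:
  φ: degrees = first 2 digits = 11, minutes = 19.249; 11 + 19.249/60 = 11.320817
  N ⇒ keep positive
  Lon: degrees = first 3 digits = 85, minutes = 15.9577; 85 + 15.9577/60 = 85.265962
  W → negative
Point 4:
  φ: 32′ + 5″ = 32.08333′; 26 + 32.08333/60 = 26.534722
  S → negative
  Longitude: 0 + 19/60 + 19.4/3600 = 0.322056
  W → negative

1. 26.50731, -58.36181
2. 76.75148, -179.10618
3. 11.32082, -85.26596
4. -26.53472, -0.32206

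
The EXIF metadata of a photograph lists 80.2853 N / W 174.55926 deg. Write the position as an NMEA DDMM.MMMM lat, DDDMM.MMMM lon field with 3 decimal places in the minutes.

8017.118,N / 17433.556,W

φ: 80° + 0.285300 × 60 = 80° 17.11800′
Longitude: minutes = (174.559260 − 174) × 60 = 33.55560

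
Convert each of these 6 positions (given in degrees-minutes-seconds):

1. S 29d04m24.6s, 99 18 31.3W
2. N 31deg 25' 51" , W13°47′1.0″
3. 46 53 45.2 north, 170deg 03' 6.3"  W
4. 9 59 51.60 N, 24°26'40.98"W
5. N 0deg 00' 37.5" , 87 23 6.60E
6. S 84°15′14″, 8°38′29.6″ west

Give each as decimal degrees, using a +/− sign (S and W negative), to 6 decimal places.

Point 1:
  Lat: 4′ + 24.6″ = 4.41000′; 29 + 4.41000/60 = 29.0735000
  S → negative
  Lon: 99 + 18/60 + 31.3/3600 = 99.3086944
  W ⇒ negate
Point 2:
  Lat: 25′ + 51″ = 25.85000′; 31 + 25.85000/60 = 31.4308333
  N ⇒ keep positive
  λ: 13° + 47/60 + 1/3600 = 13 + 0.783333 + 0.000278 = 13.7836111
  W ⇒ negate
Point 3:
  Lat: 46 + 53/60 + 45.2/3600 = 46.8958889
  N → positive
  Lon: 170° + 3/60 + 6.3/3600 = 170 + 0.050000 + 0.001750 = 170.0517500
  hemisphere W, so the sign is −
Point 4:
  φ: 9° + 59/60 + 51.6/3600 = 9 + 0.983333 + 0.014333 = 9.9976667
  N ⇒ keep positive
  λ: 24 + 26/60 + 40.98/3600 = 24.4447167
  hemisphere W, so the sign is −
Point 5:
  Latitude: 0 + 0/60 + 37.5/3600 = 0.0104167
  N → positive
  Longitude: 87° + 23/60 + 6.6/3600 = 87 + 0.383333 + 0.001833 = 87.3851667
  E ⇒ keep positive
Point 6:
  Lat: 15′ + 14″ = 15.23333′; 84 + 15.23333/60 = 84.2538889
  S → negative
  Lon: 8° + 38/60 + 29.6/3600 = 8 + 0.633333 + 0.008222 = 8.6415556
  W ⇒ negate

1. -29.073500, -99.308694
2. 31.430833, -13.783611
3. 46.895889, -170.051750
4. 9.997667, -24.444717
5. 0.010417, 87.385167
6. -84.253889, -8.641556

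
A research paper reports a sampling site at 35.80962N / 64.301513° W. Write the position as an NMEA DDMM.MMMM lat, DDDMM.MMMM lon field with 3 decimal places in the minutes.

3548.577,N / 06418.091,W

Lat: fractional part 0.809620 → 48.57720 minutes
Longitude: fractional part 0.301513 → 18.09078 minutes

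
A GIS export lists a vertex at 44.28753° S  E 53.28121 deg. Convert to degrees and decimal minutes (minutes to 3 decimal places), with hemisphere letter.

φ: fractional part 0.287530 → 17.25180 minutes
Longitude: 53° + 0.281210 × 60 = 53° 16.87260′

44° 17.252′ S, 53° 16.873′ E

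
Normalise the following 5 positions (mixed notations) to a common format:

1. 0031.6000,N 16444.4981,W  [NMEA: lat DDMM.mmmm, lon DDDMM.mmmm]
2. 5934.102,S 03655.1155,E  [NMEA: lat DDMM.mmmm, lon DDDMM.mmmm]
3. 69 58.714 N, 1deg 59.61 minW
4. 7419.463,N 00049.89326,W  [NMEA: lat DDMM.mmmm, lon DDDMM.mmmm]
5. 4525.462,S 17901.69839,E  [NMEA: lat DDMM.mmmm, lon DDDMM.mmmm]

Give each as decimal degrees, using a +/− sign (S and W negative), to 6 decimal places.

1. 0.526667, -164.741635
2. -59.568367, 36.918592
3. 69.978567, -1.993500
4. 74.324383, -0.831554
5. -45.424367, 179.028307

Point 1:
  Lat: degrees = first 2 digits = 0, minutes = 31.6; 0 + 31.6/60 = 0.5266667
  N ⇒ keep positive
  Longitude: split at 3 digits → 164° and 44.4981′; 164 + 44.4981/60 = 164.7416350
  W → negative
Point 2:
  φ: degrees = first 2 digits = 59, minutes = 34.102; 59 + 34.102/60 = 59.5683667
  hemisphere S, so the sign is −
  Longitude: split at 3 digits → 036° and 55.1155′; 36 + 55.1155/60 = 36.9185917
  E ⇒ keep positive
Point 3:
  Latitude: 58.714′ = 0.978567°; total 69.9785667
  N ⇒ keep positive
  λ: 1 + 59.61/60 = 1.9935000
  W ⇒ negate
Point 4:
  φ: degrees = first 2 digits = 74, minutes = 19.463; 74 + 19.463/60 = 74.3243833
  N ⇒ keep positive
  Lon: degrees = first 3 digits = 0, minutes = 49.89326; 0 + 49.89326/60 = 0.8315543
  W ⇒ negate
Point 5:
  Latitude: degrees = first 2 digits = 45, minutes = 25.462; 45 + 25.462/60 = 45.4243667
  S → negative
  λ: degrees = first 3 digits = 179, minutes = 1.69839; 179 + 1.69839/60 = 179.0283065
  E → positive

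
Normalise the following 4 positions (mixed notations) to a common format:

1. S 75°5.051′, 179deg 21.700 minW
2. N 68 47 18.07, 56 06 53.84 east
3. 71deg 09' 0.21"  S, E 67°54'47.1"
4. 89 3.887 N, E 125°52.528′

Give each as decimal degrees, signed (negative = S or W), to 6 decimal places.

1. -75.084183, -179.361667
2. 68.788353, 56.114956
3. -71.150058, 67.913083
4. 89.064783, 125.875467

Point 1:
  Latitude: 75 + 5.051/60 = 75.0841833
  hemisphere S, so the sign is −
  λ: 179 + 21.7/60 = 179.3616667
  hemisphere W, so the sign is −
Point 2:
  Latitude: 68 + 47/60 + 18.07/3600 = 68.7883528
  N ⇒ keep positive
  Longitude: 56° + 6/60 + 53.84/3600 = 56 + 0.100000 + 0.014956 = 56.1149556
  E ⇒ keep positive
Point 3:
  Latitude: 71 + 9/60 + 0.21/3600 = 71.1500583
  hemisphere S, so the sign is −
  Longitude: 67° + 54/60 + 47.1/3600 = 67 + 0.900000 + 0.013083 = 67.9130833
  E ⇒ keep positive
Point 4:
  φ: 3.887′ = 0.064783°; total 89.0647833
  N ⇒ keep positive
  λ: 125 + 52.528/60 = 125.8754667
  E → positive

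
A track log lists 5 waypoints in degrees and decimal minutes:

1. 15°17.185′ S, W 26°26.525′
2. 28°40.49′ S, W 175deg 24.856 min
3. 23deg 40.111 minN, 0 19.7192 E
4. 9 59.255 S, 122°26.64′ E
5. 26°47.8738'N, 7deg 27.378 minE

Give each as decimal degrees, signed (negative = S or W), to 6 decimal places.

Point 1:
  Latitude: 17.185′ = 0.286417°; total 15.2864167
  S ⇒ negate
  λ: 26.525′ = 0.442083°; total 26.4420833
  W ⇒ negate
Point 2:
  Latitude: 40.49′ = 0.674833°; total 28.6748333
  S → negative
  λ: 24.856′ = 0.414267°; total 175.4142667
  hemisphere W, so the sign is −
Point 3:
  Lat: 40.111′ = 0.668517°; total 23.6685167
  N → positive
  Longitude: 19.7192′ = 0.328653°; total 0.3286533
  E → positive
Point 4:
  φ: 59.255′ = 0.987583°; total 9.9875833
  S → negative
  λ: 122 + 26.64/60 = 122.4440000
  E ⇒ keep positive
Point 5:
  φ: 26 + 47.8738/60 = 26.7978967
  N → positive
  Longitude: 27.378′ = 0.456300°; total 7.4563000
  E → positive

1. -15.286417, -26.442083
2. -28.674833, -175.414267
3. 23.668517, 0.328653
4. -9.987583, 122.444000
5. 26.797897, 7.456300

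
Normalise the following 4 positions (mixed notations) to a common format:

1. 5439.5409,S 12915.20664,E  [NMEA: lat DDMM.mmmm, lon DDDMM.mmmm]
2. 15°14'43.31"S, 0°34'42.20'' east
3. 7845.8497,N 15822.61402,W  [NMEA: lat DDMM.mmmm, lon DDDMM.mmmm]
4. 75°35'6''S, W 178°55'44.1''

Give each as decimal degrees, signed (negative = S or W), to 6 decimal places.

Point 1:
  Lat: split at 2 digits → 54° and 39.5409′; 54 + 39.5409/60 = 54.6590150
  hemisphere S, so the sign is −
  λ: degrees = first 3 digits = 129, minutes = 15.20664; 129 + 15.20664/60 = 129.2534440
  E → positive
Point 2:
  Latitude: 15 + 14/60 + 43.31/3600 = 15.2453639
  S → negative
  Lon: 0° + 34/60 + 42.2/3600 = 0 + 0.566667 + 0.011722 = 0.5783889
  E ⇒ keep positive
Point 3:
  Lat: split at 2 digits → 78° and 45.8497′; 78 + 45.8497/60 = 78.7641617
  N ⇒ keep positive
  Longitude: degrees = first 3 digits = 158, minutes = 22.61402; 158 + 22.61402/60 = 158.3769003
  W ⇒ negate
Point 4:
  φ: 35′ + 6″ = 35.10000′; 75 + 35.10000/60 = 75.5850000
  S ⇒ negate
  Lon: 178 + 55/60 + 44.1/3600 = 178.9289167
  hemisphere W, so the sign is −

1. -54.659015, 129.253444
2. -15.245364, 0.578389
3. 78.764162, -158.376900
4. -75.585000, -178.928917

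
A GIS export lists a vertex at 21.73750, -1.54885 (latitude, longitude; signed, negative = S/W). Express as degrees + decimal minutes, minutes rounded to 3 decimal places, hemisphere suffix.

21° 44.250′ N, 1° 32.931′ W

Latitude: 21° + 0.737500 × 60 = 21° 44.25000′
Longitude is negative → W; |value| = 1.548850
Lon: fractional part 0.548850 → 32.93100 minutes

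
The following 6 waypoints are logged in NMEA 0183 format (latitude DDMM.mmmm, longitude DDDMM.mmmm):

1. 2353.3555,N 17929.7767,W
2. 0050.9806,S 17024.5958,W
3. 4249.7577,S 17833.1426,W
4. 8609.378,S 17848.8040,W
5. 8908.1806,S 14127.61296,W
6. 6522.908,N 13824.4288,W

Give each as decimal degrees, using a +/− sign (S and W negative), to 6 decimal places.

Point 1:
  Latitude: degrees = first 2 digits = 23, minutes = 53.3555; 23 + 53.3555/60 = 23.8892583
  N ⇒ keep positive
  Longitude: split at 3 digits → 179° and 29.7767′; 179 + 29.7767/60 = 179.4962783
  W → negative
Point 2:
  Latitude: split at 2 digits → 00° and 50.9806′; 0 + 50.9806/60 = 0.8496767
  hemisphere S, so the sign is −
  λ: degrees = first 3 digits = 170, minutes = 24.5958; 170 + 24.5958/60 = 170.4099300
  hemisphere W, so the sign is −
Point 3:
  φ: split at 2 digits → 42° and 49.7577′; 42 + 49.7577/60 = 42.8292950
  S ⇒ negate
  Lon: split at 3 digits → 178° and 33.1426′; 178 + 33.1426/60 = 178.5523767
  hemisphere W, so the sign is −
Point 4:
  Lat: degrees = first 2 digits = 86, minutes = 9.378; 86 + 9.378/60 = 86.1563000
  hemisphere S, so the sign is −
  Longitude: degrees = first 3 digits = 178, minutes = 48.804; 178 + 48.804/60 = 178.8134000
  hemisphere W, so the sign is −
Point 5:
  Lat: split at 2 digits → 89° and 8.1806′; 89 + 8.1806/60 = 89.1363433
  S ⇒ negate
  λ: degrees = first 3 digits = 141, minutes = 27.61296; 141 + 27.61296/60 = 141.4602160
  W ⇒ negate
Point 6:
  Latitude: split at 2 digits → 65° and 22.908′; 65 + 22.908/60 = 65.3818000
  N ⇒ keep positive
  Longitude: split at 3 digits → 138° and 24.4288′; 138 + 24.4288/60 = 138.4071467
  W ⇒ negate

1. 23.889258, -179.496278
2. -0.849677, -170.409930
3. -42.829295, -178.552377
4. -86.156300, -178.813400
5. -89.136343, -141.460216
6. 65.381800, -138.407147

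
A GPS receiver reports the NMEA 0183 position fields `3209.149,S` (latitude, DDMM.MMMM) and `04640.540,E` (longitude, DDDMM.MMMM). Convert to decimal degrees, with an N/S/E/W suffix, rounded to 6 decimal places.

φ: split at 2 digits → 32° and 9.149′; 32 + 9.149/60 = 32.1524833
λ: degrees = first 3 digits = 46, minutes = 40.54; 46 + 40.54/60 = 46.6756667

32.152483° S, 46.675667° E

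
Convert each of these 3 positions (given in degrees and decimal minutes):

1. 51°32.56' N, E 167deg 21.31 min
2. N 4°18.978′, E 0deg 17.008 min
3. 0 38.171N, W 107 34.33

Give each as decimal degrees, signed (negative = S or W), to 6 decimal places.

Point 1:
  Lat: 32.56′ = 0.542667°; total 51.5426667
  N ⇒ keep positive
  λ: 21.31′ = 0.355167°; total 167.3551667
  E ⇒ keep positive
Point 2:
  φ: 18.978′ = 0.316300°; total 4.3163000
  N ⇒ keep positive
  Longitude: 17.008′ = 0.283467°; total 0.2834667
  E → positive
Point 3:
  Latitude: 38.171′ = 0.636183°; total 0.6361833
  N ⇒ keep positive
  Lon: 34.33′ = 0.572167°; total 107.5721667
  W ⇒ negate

1. 51.542667, 167.355167
2. 4.316300, 0.283467
3. 0.636183, -107.572167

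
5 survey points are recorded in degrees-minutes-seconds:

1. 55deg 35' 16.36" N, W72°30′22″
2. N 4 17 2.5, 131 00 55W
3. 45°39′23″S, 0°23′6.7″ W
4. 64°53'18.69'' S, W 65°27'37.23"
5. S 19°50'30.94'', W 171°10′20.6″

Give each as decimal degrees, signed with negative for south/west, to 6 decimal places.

Point 1:
  Lat: 55° + 35/60 + 16.36/3600 = 55 + 0.583333 + 0.004544 = 55.5878778
  N ⇒ keep positive
  Longitude: 72° + 30/60 + 22/3600 = 72 + 0.500000 + 0.006111 = 72.5061111
  W ⇒ negate
Point 2:
  φ: 4° + 17/60 + 2.5/3600 = 4 + 0.283333 + 0.000694 = 4.2840278
  N → positive
  Longitude: 131 + 0/60 + 55/3600 = 131.0152778
  W → negative
Point 3:
  Latitude: 45° + 39/60 + 23/3600 = 45 + 0.650000 + 0.006389 = 45.6563889
  hemisphere S, so the sign is −
  Lon: 0° + 23/60 + 6.7/3600 = 0 + 0.383333 + 0.001861 = 0.3851944
  W ⇒ negate
Point 4:
  φ: 64 + 53/60 + 18.69/3600 = 64.8885250
  S ⇒ negate
  Lon: 65 + 27/60 + 37.23/3600 = 65.4603417
  W ⇒ negate
Point 5:
  φ: 50′ + 30.94″ = 50.51567′; 19 + 50.51567/60 = 19.8419278
  S → negative
  Lon: 171 + 10/60 + 20.6/3600 = 171.1723889
  W ⇒ negate

1. 55.587878, -72.506111
2. 4.284028, -131.015278
3. -45.656389, -0.385194
4. -64.888525, -65.460342
5. -19.841928, -171.172389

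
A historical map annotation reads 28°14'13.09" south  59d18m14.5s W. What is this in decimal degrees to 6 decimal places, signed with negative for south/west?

-28.236969, -59.304028

Lat: 28 + 14/60 + 13.09/3600 = 28.2369694
hemisphere S, so the sign is −
λ: 18′ + 14.5″ = 18.24167′; 59 + 18.24167/60 = 59.3040278
W ⇒ negate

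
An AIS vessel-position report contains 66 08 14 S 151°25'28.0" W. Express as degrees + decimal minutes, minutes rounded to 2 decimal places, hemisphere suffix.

66° 8.23′ S, 151° 25.47′ W

Latitude: 8 + 14/60 = 8.2333′
Lon: seconds/60 = 0.46667; minutes = 25 + 0.46667 = 25.4667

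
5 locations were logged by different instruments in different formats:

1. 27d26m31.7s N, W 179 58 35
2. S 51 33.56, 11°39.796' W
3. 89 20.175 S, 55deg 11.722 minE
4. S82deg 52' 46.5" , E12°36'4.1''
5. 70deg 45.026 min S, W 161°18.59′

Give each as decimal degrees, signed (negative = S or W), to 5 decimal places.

Point 1:
  φ: 27° + 26/60 + 31.7/3600 = 27 + 0.433333 + 0.008806 = 27.442139
  N ⇒ keep positive
  Lon: 179 + 58/60 + 35/3600 = 179.976389
  W ⇒ negate
Point 2:
  Latitude: 33.56′ = 0.559333°; total 51.559333
  S ⇒ negate
  Longitude: 11 + 39.796/60 = 11.663267
  W → negative
Point 3:
  φ: 20.175′ = 0.336250°; total 89.336250
  hemisphere S, so the sign is −
  λ: 11.722′ = 0.195367°; total 55.195367
  E ⇒ keep positive
Point 4:
  Latitude: 82° + 52/60 + 46.5/3600 = 82 + 0.866667 + 0.012917 = 82.879583
  S ⇒ negate
  Longitude: 36′ + 4.1″ = 36.06833′; 12 + 36.06833/60 = 12.601139
  E → positive
Point 5:
  φ: 70 + 45.026/60 = 70.750433
  S ⇒ negate
  Lon: 161 + 18.59/60 = 161.309833
  hemisphere W, so the sign is −

1. 27.44214, -179.97639
2. -51.55933, -11.66327
3. -89.33625, 55.19537
4. -82.87958, 12.60114
5. -70.75043, -161.30983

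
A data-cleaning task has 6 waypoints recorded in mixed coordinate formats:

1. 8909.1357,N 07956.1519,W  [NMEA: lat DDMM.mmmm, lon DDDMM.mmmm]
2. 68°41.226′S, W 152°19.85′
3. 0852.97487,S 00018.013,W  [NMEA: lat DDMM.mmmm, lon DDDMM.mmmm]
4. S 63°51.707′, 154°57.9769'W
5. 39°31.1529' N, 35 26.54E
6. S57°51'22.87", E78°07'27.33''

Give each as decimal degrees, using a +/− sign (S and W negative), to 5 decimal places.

Point 1:
  φ: degrees = first 2 digits = 89, minutes = 9.1357; 89 + 9.1357/60 = 89.152262
  N → positive
  λ: split at 3 digits → 079° and 56.1519′; 79 + 56.1519/60 = 79.935865
  W ⇒ negate
Point 2:
  φ: 41.226′ = 0.687100°; total 68.687100
  S ⇒ negate
  Longitude: 152 + 19.85/60 = 152.330833
  W ⇒ negate
Point 3:
  Lat: degrees = first 2 digits = 8, minutes = 52.97487; 8 + 52.97487/60 = 8.882915
  hemisphere S, so the sign is −
  Longitude: degrees = first 3 digits = 0, minutes = 18.013; 0 + 18.013/60 = 0.300217
  W → negative
Point 4:
  Lat: 51.707′ = 0.861783°; total 63.861783
  S → negative
  Lon: 57.9769′ = 0.966282°; total 154.966282
  W ⇒ negate
Point 5:
  φ: 31.1529′ = 0.519215°; total 39.519215
  N → positive
  Longitude: 35 + 26.54/60 = 35.442333
  E → positive
Point 6:
  φ: 51′ + 22.87″ = 51.38117′; 57 + 51.38117/60 = 57.856353
  hemisphere S, so the sign is −
  λ: 7′ + 27.33″ = 7.45550′; 78 + 7.45550/60 = 78.124258
  E → positive

1. 89.15226, -79.93587
2. -68.68710, -152.33083
3. -8.88291, -0.30022
4. -63.86178, -154.96628
5. 39.51922, 35.44233
6. -57.85635, 78.12426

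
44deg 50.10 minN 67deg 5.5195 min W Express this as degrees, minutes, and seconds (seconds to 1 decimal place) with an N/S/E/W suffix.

44°50′6.0″ N, 67°05′31.2″ W

Lat: 50.10000′ → 50′ and 0.10000 × 60 = 6.000″
λ: 5.51950′ → 5′ and 0.51950 × 60 = 31.170″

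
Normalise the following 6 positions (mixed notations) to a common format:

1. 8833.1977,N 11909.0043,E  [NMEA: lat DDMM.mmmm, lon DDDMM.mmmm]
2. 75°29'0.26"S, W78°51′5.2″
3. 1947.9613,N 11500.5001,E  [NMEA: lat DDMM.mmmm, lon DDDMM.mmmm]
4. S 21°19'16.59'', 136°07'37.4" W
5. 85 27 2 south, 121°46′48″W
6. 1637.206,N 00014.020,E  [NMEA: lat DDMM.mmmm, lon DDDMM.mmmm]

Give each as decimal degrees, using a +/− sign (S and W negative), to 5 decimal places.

1. 88.55330, 119.15007
2. -75.48341, -78.85144
3. 19.79936, 115.00834
4. -21.32128, -136.12706
5. -85.45056, -121.78000
6. 16.62010, 0.23367

Point 1:
  Lat: split at 2 digits → 88° and 33.1977′; 88 + 33.1977/60 = 88.553295
  N ⇒ keep positive
  λ: split at 3 digits → 119° and 9.0043′; 119 + 9.0043/60 = 119.150072
  E → positive
Point 2:
  Latitude: 29′ + 0.26″ = 29.00433′; 75 + 29.00433/60 = 75.483406
  hemisphere S, so the sign is −
  Longitude: 78 + 51/60 + 5.2/3600 = 78.851444
  W → negative
Point 3:
  φ: split at 2 digits → 19° and 47.9613′; 19 + 47.9613/60 = 19.799355
  N ⇒ keep positive
  Lon: degrees = first 3 digits = 115, minutes = 0.5001; 115 + 0.5001/60 = 115.008335
  E ⇒ keep positive
Point 4:
  φ: 21 + 19/60 + 16.59/3600 = 21.321275
  hemisphere S, so the sign is −
  Longitude: 136 + 7/60 + 37.4/3600 = 136.127056
  W → negative
Point 5:
  Lat: 27′ + 2″ = 27.03333′; 85 + 27.03333/60 = 85.450556
  S ⇒ negate
  λ: 46′ + 48″ = 46.80000′; 121 + 46.80000/60 = 121.780000
  W ⇒ negate
Point 6:
  Lat: split at 2 digits → 16° and 37.206′; 16 + 37.206/60 = 16.620100
  N ⇒ keep positive
  λ: degrees = first 3 digits = 0, minutes = 14.02; 0 + 14.02/60 = 0.233667
  E → positive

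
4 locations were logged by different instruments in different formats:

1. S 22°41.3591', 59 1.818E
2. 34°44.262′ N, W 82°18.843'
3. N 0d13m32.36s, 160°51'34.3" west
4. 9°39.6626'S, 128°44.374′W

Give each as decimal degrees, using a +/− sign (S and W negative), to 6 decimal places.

Point 1:
  Latitude: 22 + 41.3591/60 = 22.6893183
  hemisphere S, so the sign is −
  Lon: 1.818′ = 0.030300°; total 59.0303000
  E ⇒ keep positive
Point 2:
  φ: 34 + 44.262/60 = 34.7377000
  N ⇒ keep positive
  Lon: 82 + 18.843/60 = 82.3140500
  W → negative
Point 3:
  Lat: 13′ + 32.36″ = 13.53933′; 0 + 13.53933/60 = 0.2256556
  N → positive
  λ: 51′ + 34.3″ = 51.57167′; 160 + 51.57167/60 = 160.8595278
  W → negative
Point 4:
  φ: 9 + 39.6626/60 = 9.6610433
  S → negative
  Lon: 44.374′ = 0.739567°; total 128.7395667
  W → negative

1. -22.689318, 59.030300
2. 34.737700, -82.314050
3. 0.225656, -160.859528
4. -9.661043, -128.739567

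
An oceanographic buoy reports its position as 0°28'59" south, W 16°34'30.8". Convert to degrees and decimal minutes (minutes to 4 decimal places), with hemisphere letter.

Lat: 28 + 59/60 = 28.983333′
Longitude: seconds/60 = 0.51333; minutes = 34 + 0.51333 = 34.513333

0° 28.9833′ S, 16° 34.5133′ W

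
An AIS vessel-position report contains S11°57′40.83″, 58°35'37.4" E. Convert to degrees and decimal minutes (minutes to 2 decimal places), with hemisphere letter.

Lat: seconds/60 = 0.68050; minutes = 57 + 0.68050 = 57.6805
Lon: 35 + 37.4/60 = 35.6233′

11° 57.68′ S, 58° 35.62′ E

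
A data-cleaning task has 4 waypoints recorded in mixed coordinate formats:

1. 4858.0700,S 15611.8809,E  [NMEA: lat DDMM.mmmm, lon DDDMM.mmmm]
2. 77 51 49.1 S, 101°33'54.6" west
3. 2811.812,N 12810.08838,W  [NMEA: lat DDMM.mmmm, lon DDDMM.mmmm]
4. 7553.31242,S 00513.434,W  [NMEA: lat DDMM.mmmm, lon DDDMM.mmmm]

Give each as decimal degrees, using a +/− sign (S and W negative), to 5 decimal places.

Point 1:
  Lat: degrees = first 2 digits = 48, minutes = 58.07; 48 + 58.07/60 = 48.967833
  S → negative
  Longitude: degrees = first 3 digits = 156, minutes = 11.8809; 156 + 11.8809/60 = 156.198015
  E ⇒ keep positive
Point 2:
  Latitude: 51′ + 49.1″ = 51.81833′; 77 + 51.81833/60 = 77.863639
  hemisphere S, so the sign is −
  Lon: 101° + 33/60 + 54.6/3600 = 101 + 0.550000 + 0.015167 = 101.565167
  W → negative
Point 3:
  φ: split at 2 digits → 28° and 11.812′; 28 + 11.812/60 = 28.196867
  N ⇒ keep positive
  λ: split at 3 digits → 128° and 10.08838′; 128 + 10.08838/60 = 128.168140
  W ⇒ negate
Point 4:
  φ: split at 2 digits → 75° and 53.31242′; 75 + 53.31242/60 = 75.888540
  S ⇒ negate
  Lon: split at 3 digits → 005° and 13.434′; 5 + 13.434/60 = 5.223900
  hemisphere W, so the sign is −

1. -48.96783, 156.19802
2. -77.86364, -101.56517
3. 28.19687, -128.16814
4. -75.88854, -5.22390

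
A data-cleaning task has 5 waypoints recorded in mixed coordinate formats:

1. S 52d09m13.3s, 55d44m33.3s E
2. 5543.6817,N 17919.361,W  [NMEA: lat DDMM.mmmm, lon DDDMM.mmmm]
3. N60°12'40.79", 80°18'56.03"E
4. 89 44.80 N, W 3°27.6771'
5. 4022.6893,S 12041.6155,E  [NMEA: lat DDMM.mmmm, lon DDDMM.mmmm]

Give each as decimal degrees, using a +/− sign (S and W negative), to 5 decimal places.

1. -52.15369, 55.74258
2. 55.72803, -179.32268
3. 60.21133, 80.31556
4. 89.74667, -3.46129
5. -40.37816, 120.69359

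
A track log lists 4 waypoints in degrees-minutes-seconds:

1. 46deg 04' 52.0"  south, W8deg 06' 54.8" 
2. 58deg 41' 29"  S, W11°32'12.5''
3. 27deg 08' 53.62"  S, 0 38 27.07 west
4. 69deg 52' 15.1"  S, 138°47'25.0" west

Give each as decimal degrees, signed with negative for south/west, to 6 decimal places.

Point 1:
  φ: 46 + 4/60 + 52/3600 = 46.0811111
  S → negative
  Longitude: 6′ + 54.8″ = 6.91333′; 8 + 6.91333/60 = 8.1152222
  W ⇒ negate
Point 2:
  Lat: 58° + 41/60 + 29/3600 = 58 + 0.683333 + 0.008056 = 58.6913889
  S ⇒ negate
  Longitude: 11 + 32/60 + 12.5/3600 = 11.5368056
  hemisphere W, so the sign is −
Point 3:
  Lat: 27 + 8/60 + 53.62/3600 = 27.1482278
  S → negative
  Lon: 0 + 38/60 + 27.07/3600 = 0.6408528
  W ⇒ negate
Point 4:
  φ: 69 + 52/60 + 15.1/3600 = 69.8708611
  hemisphere S, so the sign is −
  Lon: 138° + 47/60 + 25/3600 = 138 + 0.783333 + 0.006944 = 138.7902778
  hemisphere W, so the sign is −

1. -46.081111, -8.115222
2. -58.691389, -11.536806
3. -27.148228, -0.640853
4. -69.870861, -138.790278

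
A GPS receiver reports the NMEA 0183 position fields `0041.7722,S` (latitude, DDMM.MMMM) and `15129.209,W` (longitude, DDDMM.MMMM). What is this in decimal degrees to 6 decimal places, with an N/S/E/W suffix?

Latitude: degrees = first 2 digits = 0, minutes = 41.7722; 0 + 41.7722/60 = 0.6962033
Lon: split at 3 digits → 151° and 29.209′; 151 + 29.209/60 = 151.4868167

0.696203° S, 151.486817° W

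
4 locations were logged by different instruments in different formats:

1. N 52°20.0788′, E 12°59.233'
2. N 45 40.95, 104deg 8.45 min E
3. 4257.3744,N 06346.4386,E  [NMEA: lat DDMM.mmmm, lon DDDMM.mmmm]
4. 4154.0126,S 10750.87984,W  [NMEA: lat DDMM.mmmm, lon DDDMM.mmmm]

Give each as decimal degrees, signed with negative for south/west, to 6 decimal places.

Point 1:
  Lat: 52 + 20.0788/60 = 52.3346467
  N ⇒ keep positive
  λ: 12 + 59.233/60 = 12.9872167
  E → positive
Point 2:
  φ: 45 + 40.95/60 = 45.6825000
  N ⇒ keep positive
  λ: 8.45′ = 0.140833°; total 104.1408333
  E → positive
Point 3:
  φ: degrees = first 2 digits = 42, minutes = 57.3744; 42 + 57.3744/60 = 42.9562400
  N → positive
  Longitude: degrees = first 3 digits = 63, minutes = 46.4386; 63 + 46.4386/60 = 63.7739767
  E ⇒ keep positive
Point 4:
  Lat: split at 2 digits → 41° and 54.0126′; 41 + 54.0126/60 = 41.9002100
  hemisphere S, so the sign is −
  Lon: split at 3 digits → 107° and 50.87984′; 107 + 50.87984/60 = 107.8479973
  hemisphere W, so the sign is −

1. 52.334647, 12.987217
2. 45.682500, 104.140833
3. 42.956240, 63.773977
4. -41.900210, -107.847997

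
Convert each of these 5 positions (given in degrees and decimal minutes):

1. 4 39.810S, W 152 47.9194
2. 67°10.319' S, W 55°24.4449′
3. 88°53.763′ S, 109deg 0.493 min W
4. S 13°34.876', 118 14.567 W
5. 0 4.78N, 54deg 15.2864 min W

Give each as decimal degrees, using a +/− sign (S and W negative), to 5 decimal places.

1. -4.66350, -152.79866
2. -67.17198, -55.40742
3. -88.89605, -109.00822
4. -13.58127, -118.24278
5. 0.07967, -54.25477

Point 1:
  φ: 39.81′ = 0.663500°; total 4.663500
  hemisphere S, so the sign is −
  λ: 152 + 47.9194/60 = 152.798657
  hemisphere W, so the sign is −
Point 2:
  Lat: 10.319′ = 0.171983°; total 67.171983
  S ⇒ negate
  Lon: 24.4449′ = 0.407415°; total 55.407415
  W ⇒ negate
Point 3:
  Lat: 53.763′ = 0.896050°; total 88.896050
  hemisphere S, so the sign is −
  λ: 109 + 0.493/60 = 109.008217
  W ⇒ negate
Point 4:
  φ: 34.876′ = 0.581267°; total 13.581267
  S → negative
  Longitude: 14.567′ = 0.242783°; total 118.242783
  hemisphere W, so the sign is −
Point 5:
  φ: 0 + 4.78/60 = 0.079667
  N ⇒ keep positive
  Longitude: 15.2864′ = 0.254773°; total 54.254773
  hemisphere W, so the sign is −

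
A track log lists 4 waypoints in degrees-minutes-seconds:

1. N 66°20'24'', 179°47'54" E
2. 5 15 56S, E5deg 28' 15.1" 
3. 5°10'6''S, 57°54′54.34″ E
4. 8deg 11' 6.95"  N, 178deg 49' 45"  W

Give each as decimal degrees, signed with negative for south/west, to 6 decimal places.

1. 66.340000, 179.798333
2. -5.265556, 5.470861
3. -5.168333, 57.915094
4. 8.185264, -178.829167

Point 1:
  Lat: 66° + 20/60 + 24/3600 = 66 + 0.333333 + 0.006667 = 66.3400000
  N ⇒ keep positive
  λ: 179° + 47/60 + 54/3600 = 179 + 0.783333 + 0.015000 = 179.7983333
  E ⇒ keep positive
Point 2:
  φ: 5 + 15/60 + 56/3600 = 5.2655556
  hemisphere S, so the sign is −
  Longitude: 5° + 28/60 + 15.1/3600 = 5 + 0.466667 + 0.004194 = 5.4708611
  E ⇒ keep positive
Point 3:
  φ: 10′ + 6″ = 10.10000′; 5 + 10.10000/60 = 5.1683333
  S → negative
  Longitude: 54′ + 54.34″ = 54.90567′; 57 + 54.90567/60 = 57.9150944
  E ⇒ keep positive
Point 4:
  Latitude: 8° + 11/60 + 6.95/3600 = 8 + 0.183333 + 0.001931 = 8.1852639
  N → positive
  Lon: 49′ + 45″ = 49.75000′; 178 + 49.75000/60 = 178.8291667
  W → negative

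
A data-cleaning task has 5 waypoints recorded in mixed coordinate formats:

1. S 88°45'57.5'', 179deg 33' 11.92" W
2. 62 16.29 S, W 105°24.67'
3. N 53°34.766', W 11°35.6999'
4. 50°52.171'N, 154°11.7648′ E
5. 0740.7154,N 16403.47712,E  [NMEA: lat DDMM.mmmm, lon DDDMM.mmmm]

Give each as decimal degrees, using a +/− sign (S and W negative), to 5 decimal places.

1. -88.76597, -179.55331
2. -62.27150, -105.41117
3. 53.57943, -11.59500
4. 50.86952, 154.19608
5. 7.67859, 164.05795

Point 1:
  Latitude: 45′ + 57.5″ = 45.95833′; 88 + 45.95833/60 = 88.765972
  S → negative
  Lon: 33′ + 11.92″ = 33.19867′; 179 + 33.19867/60 = 179.553311
  W → negative
Point 2:
  φ: 62 + 16.29/60 = 62.271500
  S ⇒ negate
  Longitude: 24.67′ = 0.411167°; total 105.411167
  hemisphere W, so the sign is −
Point 3:
  Lat: 53 + 34.766/60 = 53.579433
  N ⇒ keep positive
  Lon: 11 + 35.6999/60 = 11.594998
  W → negative
Point 4:
  φ: 52.171′ = 0.869517°; total 50.869517
  N ⇒ keep positive
  Longitude: 154 + 11.7648/60 = 154.196080
  E ⇒ keep positive
Point 5:
  Lat: split at 2 digits → 07° and 40.7154′; 7 + 40.7154/60 = 7.678590
  N ⇒ keep positive
  λ: split at 3 digits → 164° and 3.47712′; 164 + 3.47712/60 = 164.057952
  E ⇒ keep positive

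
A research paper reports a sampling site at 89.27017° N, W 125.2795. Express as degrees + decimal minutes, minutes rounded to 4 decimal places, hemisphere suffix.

Lat: minutes = (89.270170 − 89) × 60 = 16.210200
λ: fractional part 0.279500 → 16.770000 minutes

89° 16.2102′ N, 125° 16.7700′ W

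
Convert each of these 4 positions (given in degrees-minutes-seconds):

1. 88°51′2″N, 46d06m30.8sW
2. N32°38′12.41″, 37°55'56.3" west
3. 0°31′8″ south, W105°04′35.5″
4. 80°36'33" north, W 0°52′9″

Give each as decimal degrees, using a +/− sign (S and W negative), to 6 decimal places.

1. 88.850556, -46.108556
2. 32.636781, -37.932306
3. -0.518889, -105.076528
4. 80.609167, -0.869167

Point 1:
  Lat: 88° + 51/60 + 2/3600 = 88 + 0.850000 + 0.000556 = 88.8505556
  N → positive
  Longitude: 6′ + 30.8″ = 6.51333′; 46 + 6.51333/60 = 46.1085556
  W ⇒ negate
Point 2:
  φ: 32 + 38/60 + 12.41/3600 = 32.6367806
  N → positive
  Lon: 37 + 55/60 + 56.3/3600 = 37.9323056
  W → negative
Point 3:
  Latitude: 0 + 31/60 + 8/3600 = 0.5188889
  S ⇒ negate
  Longitude: 105° + 4/60 + 35.5/3600 = 105 + 0.066667 + 0.009861 = 105.0765278
  W ⇒ negate
Point 4:
  Latitude: 36′ + 33″ = 36.55000′; 80 + 36.55000/60 = 80.6091667
  N ⇒ keep positive
  λ: 0° + 52/60 + 9/3600 = 0 + 0.866667 + 0.002500 = 0.8691667
  hemisphere W, so the sign is −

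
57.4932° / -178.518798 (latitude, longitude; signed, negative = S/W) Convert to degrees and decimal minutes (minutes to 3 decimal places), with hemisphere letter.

57° 29.592′ N, 178° 31.128′ W

φ: fractional part 0.493200 → 29.59200 minutes
Longitude is negative → W; |value| = 178.518798
Longitude: fractional part 0.518798 → 31.12788 minutes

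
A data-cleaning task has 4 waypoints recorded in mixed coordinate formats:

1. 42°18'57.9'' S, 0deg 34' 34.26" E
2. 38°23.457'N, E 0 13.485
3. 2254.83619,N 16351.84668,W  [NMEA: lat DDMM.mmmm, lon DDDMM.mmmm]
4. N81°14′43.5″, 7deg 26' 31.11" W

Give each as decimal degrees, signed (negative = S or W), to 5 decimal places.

1. -42.31608, 0.57618
2. 38.39095, 0.22475
3. 22.91394, -163.86411
4. 81.24542, -7.44198

Point 1:
  Latitude: 42 + 18/60 + 57.9/3600 = 42.316083
  S ⇒ negate
  Longitude: 34′ + 34.26″ = 34.57100′; 0 + 34.57100/60 = 0.576183
  E → positive
Point 2:
  Latitude: 38 + 23.457/60 = 38.390950
  N → positive
  λ: 0 + 13.485/60 = 0.224750
  E → positive
Point 3:
  φ: split at 2 digits → 22° and 54.83619′; 22 + 54.83619/60 = 22.913937
  N ⇒ keep positive
  Longitude: split at 3 digits → 163° and 51.84668′; 163 + 51.84668/60 = 163.864111
  W → negative
Point 4:
  φ: 14′ + 43.5″ = 14.72500′; 81 + 14.72500/60 = 81.245417
  N → positive
  λ: 7 + 26/60 + 31.11/3600 = 7.441975
  W ⇒ negate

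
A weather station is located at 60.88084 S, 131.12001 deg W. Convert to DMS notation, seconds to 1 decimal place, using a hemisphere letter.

Lat: 0.880840 × 60 = 52.85040′ → 52′, remainder × 60 = 51.024″
Longitude: 0.120010° → 7.20060′; 0.20060 × 60 = 12.036″

60°52′51.0″ S, 131°07′12.0″ W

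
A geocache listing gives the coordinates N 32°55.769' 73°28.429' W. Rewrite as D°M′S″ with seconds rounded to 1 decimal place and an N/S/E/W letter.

32°55′46.1″ N, 73°28′25.7″ W

Latitude: 55.76900′ → 55′ and 0.76900 × 60 = 46.140″
Longitude: 28.42900′ → 28′ and 0.42900 × 60 = 25.740″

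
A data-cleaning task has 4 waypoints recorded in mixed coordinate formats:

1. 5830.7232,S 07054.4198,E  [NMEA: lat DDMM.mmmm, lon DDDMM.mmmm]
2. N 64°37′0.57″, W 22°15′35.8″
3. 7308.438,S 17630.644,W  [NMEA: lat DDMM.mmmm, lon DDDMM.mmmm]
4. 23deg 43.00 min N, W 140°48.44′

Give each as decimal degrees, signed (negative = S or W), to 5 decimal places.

Point 1:
  φ: degrees = first 2 digits = 58, minutes = 30.7232; 58 + 30.7232/60 = 58.512053
  S ⇒ negate
  Lon: degrees = first 3 digits = 70, minutes = 54.4198; 70 + 54.4198/60 = 70.906997
  E → positive
Point 2:
  φ: 37′ + 0.57″ = 37.00950′; 64 + 37.00950/60 = 64.616825
  N ⇒ keep positive
  Lon: 15′ + 35.8″ = 15.59667′; 22 + 15.59667/60 = 22.259944
  W ⇒ negate
Point 3:
  Lat: degrees = first 2 digits = 73, minutes = 8.438; 73 + 8.438/60 = 73.140633
  S → negative
  Longitude: degrees = first 3 digits = 176, minutes = 30.644; 176 + 30.644/60 = 176.510733
  W → negative
Point 4:
  φ: 23 + 43/60 = 23.716667
  N → positive
  λ: 48.44′ = 0.807333°; total 140.807333
  W → negative

1. -58.51205, 70.90700
2. 64.61683, -22.25994
3. -73.14063, -176.51073
4. 23.71667, -140.80733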